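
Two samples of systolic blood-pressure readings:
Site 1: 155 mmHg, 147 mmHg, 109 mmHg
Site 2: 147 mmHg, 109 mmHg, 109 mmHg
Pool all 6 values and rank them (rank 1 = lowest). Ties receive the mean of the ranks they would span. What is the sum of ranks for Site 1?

Sorted (ascending): 109, 109, 109, 147, 147, 155
The 3 values of 109 occupy positions 1–3 → average rank 2.
The 2 values of 147 occupy positions 4–5 → average rank (4+5)/2 = 4.5.
Site 1 values → pooled ranks: 155→6, 147→4.5, 109→2
Rank sum = 6 + 4.5 + 2 = 12.5

12.5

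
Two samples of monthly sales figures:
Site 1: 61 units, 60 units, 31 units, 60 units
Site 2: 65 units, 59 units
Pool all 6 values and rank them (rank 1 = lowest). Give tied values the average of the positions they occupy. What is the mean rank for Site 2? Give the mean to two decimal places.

4.00

Sorted (ascending): 31, 59, 60, 60, 61, 65
The 2 values of 60 occupy positions 3–4 → average rank (3+4)/2 = 3.5.
Site 2 values → pooled ranks: 65→6, 59→2
Mean rank = (6 + 2) / 2 = 4.00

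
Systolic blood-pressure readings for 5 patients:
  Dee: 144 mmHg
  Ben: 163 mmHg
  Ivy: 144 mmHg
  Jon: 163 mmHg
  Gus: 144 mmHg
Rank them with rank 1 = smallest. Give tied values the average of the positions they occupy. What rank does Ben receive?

Sorted (ascending): 144, 144, 144, 163, 163
The 3 values of 144 occupy positions 1–3 → average rank 2.
The 2 values of 163 occupy positions 4–5 → average rank (4+5)/2 = 4.5.
Ben has value 163 mmHg → rank 4.5.

4.5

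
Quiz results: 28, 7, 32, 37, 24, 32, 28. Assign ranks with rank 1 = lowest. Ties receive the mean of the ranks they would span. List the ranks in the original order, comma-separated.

3.5, 1, 5.5, 7, 2, 5.5, 3.5

Sorted (ascending): 7, 24, 28, 28, 32, 32, 37
The 2 values of 28 occupy positions 3–4 → average rank (3+4)/2 = 3.5.
The 2 values of 32 occupy positions 5–6 → average rank (5+6)/2 = 5.5.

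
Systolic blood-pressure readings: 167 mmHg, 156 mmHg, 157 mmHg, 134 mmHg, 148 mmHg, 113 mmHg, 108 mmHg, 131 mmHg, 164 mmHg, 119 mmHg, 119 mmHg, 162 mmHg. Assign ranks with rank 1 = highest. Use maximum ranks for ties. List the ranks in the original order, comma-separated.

Sorted (descending): 167, 164, 162, 157, 156, 148, 134, 131, 119, 119, 113, 108
The 2 values of 119 occupy positions 9–10 → each gets rank 10.

1, 5, 4, 7, 6, 11, 12, 8, 2, 10, 10, 3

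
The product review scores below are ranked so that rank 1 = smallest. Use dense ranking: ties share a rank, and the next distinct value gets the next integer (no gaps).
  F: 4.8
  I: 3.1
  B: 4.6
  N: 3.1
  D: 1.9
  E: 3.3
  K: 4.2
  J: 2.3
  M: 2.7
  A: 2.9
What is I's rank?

Sorted (ascending): 1.9, 2.3, 2.7, 2.9, 3.1, 3.1, 3.3, 4.2, 4.6, 4.8
The 2 values of 3.1 share dense rank 5.
Remaining distinct values take the next consecutive integers.
I has value 3.1 → rank 5.

5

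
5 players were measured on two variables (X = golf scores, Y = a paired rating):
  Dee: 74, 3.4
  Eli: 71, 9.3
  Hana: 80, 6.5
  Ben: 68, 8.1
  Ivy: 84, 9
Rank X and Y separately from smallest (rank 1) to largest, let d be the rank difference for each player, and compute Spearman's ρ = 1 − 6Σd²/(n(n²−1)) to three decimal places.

Ranks of variable 1: 3, 2, 4, 1, 5
Ranks of variable 2: 1, 5, 2, 3, 4
d = r₁ − r₂: 2, -3, 2, -2, 1
d²: 4, 9, 4, 4, 1; Σd² = 22
ρ = 1 − 6·22/(5·24) = 1 − 132/120 = -0.100

-0.100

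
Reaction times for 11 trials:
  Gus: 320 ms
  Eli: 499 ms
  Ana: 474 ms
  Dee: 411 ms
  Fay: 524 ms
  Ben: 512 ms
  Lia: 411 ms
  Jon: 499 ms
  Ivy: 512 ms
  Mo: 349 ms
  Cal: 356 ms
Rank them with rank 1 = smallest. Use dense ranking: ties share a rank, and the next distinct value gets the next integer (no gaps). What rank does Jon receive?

Sorted (ascending): 320, 349, 356, 411, 411, 474, 499, 499, 512, 512, 524
The 2 values of 411 share dense rank 4.
The 2 values of 499 share dense rank 6.
The 2 values of 512 share dense rank 7.
Remaining distinct values take the next consecutive integers.
Jon has value 499 ms → rank 6.

6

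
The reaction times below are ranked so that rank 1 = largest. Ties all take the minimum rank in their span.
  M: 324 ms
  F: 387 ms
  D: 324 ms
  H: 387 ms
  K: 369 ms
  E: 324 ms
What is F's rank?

1

Sorted (descending): 387, 387, 369, 324, 324, 324
The 2 values of 387 occupy positions 1–2 → each gets rank 1.
The 3 values of 324 occupy positions 4–6 → each gets rank 4.
F has value 387 ms → rank 1.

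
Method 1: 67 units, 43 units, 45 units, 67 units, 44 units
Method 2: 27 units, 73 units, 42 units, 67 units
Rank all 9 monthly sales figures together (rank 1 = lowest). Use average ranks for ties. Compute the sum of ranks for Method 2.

Sorted (ascending): 27, 42, 43, 44, 45, 67, 67, 67, 73
The 3 values of 67 occupy positions 6–8 → average rank 7.
Method 2 values → pooled ranks: 27→1, 73→9, 42→2, 67→7
Rank sum = 1 + 9 + 2 + 7 = 19

19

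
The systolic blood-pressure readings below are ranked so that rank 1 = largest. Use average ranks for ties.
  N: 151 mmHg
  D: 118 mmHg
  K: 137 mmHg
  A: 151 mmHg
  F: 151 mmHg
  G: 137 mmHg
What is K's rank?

4.5

Sorted (descending): 151, 151, 151, 137, 137, 118
The 3 values of 151 occupy positions 1–3 → average rank 2.
The 2 values of 137 occupy positions 4–5 → average rank (4+5)/2 = 4.5.
K has value 137 mmHg → rank 4.5.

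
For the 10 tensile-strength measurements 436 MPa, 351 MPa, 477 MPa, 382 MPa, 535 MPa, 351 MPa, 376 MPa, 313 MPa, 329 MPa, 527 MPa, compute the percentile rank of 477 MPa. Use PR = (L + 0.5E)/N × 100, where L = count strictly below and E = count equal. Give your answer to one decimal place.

75.0

N = 10.
Strictly below 477: 7. Equal to 477: 1.
PR = (7 + 0.5·1)/10 × 100 = 75.0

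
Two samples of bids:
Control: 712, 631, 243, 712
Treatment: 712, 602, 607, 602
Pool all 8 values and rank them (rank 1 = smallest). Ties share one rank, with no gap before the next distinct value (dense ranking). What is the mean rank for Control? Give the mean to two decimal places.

Sorted (ascending): 243, 602, 602, 607, 631, 712, 712, 712
The 2 values of 602 share dense rank 2.
The 3 values of 712 share dense rank 5.
Remaining distinct values take the next consecutive integers.
Control values → pooled ranks: 712→5, 631→4, 243→1, 712→5
Mean rank = (5 + 4 + 1 + 5) / 4 = 3.75

3.75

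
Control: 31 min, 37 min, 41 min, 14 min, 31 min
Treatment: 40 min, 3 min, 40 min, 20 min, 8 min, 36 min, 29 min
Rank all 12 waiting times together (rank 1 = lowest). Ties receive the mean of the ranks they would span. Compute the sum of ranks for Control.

37

Sorted (ascending): 3, 8, 14, 20, 29, 31, 31, 36, 37, 40, 40, 41
The 2 values of 31 occupy positions 6–7 → average rank (6+7)/2 = 6.5.
The 2 values of 40 occupy positions 10–11 → average rank (10+11)/2 = 10.5.
Control values → pooled ranks: 31→6.5, 37→9, 41→12, 14→3, 31→6.5
Rank sum = 6.5 + 9 + 12 + 3 + 6.5 = 37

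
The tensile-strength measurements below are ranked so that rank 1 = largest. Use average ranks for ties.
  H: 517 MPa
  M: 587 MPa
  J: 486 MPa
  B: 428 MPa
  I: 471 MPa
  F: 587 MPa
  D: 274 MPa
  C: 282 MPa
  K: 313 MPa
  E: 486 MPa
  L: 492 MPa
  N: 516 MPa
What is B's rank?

9

Sorted (descending): 587, 587, 517, 516, 492, 486, 486, 471, 428, 313, 282, 274
The 2 values of 587 occupy positions 1–2 → average rank (1+2)/2 = 1.5.
The 2 values of 486 occupy positions 6–7 → average rank (6+7)/2 = 6.5.
B has value 428 MPa → rank 9.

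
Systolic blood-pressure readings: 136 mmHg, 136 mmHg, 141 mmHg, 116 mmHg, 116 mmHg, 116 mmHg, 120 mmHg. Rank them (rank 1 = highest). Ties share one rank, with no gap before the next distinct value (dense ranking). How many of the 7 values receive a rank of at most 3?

4

Sorted (descending): 141, 136, 136, 120, 116, 116, 116
The 2 values of 136 share dense rank 2.
The 3 values of 116 share dense rank 4.
Remaining distinct values take the next consecutive integers.
Ranks ≤ 3: {1, 2, 2, 3} → 4 values.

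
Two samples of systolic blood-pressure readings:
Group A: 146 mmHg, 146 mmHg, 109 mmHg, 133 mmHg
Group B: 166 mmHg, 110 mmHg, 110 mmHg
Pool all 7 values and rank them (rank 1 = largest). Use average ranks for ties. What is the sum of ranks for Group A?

16

Sorted (descending): 166, 146, 146, 133, 110, 110, 109
The 2 values of 146 occupy positions 2–3 → average rank (2+3)/2 = 2.5.
The 2 values of 110 occupy positions 5–6 → average rank (5+6)/2 = 5.5.
Group A values → pooled ranks: 146→2.5, 146→2.5, 109→7, 133→4
Rank sum = 2.5 + 2.5 + 7 + 4 = 16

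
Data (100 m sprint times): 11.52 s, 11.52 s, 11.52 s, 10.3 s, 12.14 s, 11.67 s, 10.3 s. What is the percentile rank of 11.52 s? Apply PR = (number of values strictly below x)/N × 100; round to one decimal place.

28.6

N = 7.
Strictly below 11.52: 2. Equal to 11.52: 3.
PR = 2/7 × 100 = 28.6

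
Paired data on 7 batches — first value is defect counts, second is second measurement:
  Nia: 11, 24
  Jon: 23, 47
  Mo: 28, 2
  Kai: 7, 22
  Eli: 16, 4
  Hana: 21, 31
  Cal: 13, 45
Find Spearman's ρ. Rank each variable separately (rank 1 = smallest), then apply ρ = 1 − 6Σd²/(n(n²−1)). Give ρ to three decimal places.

Ranks of variable 1: 2, 6, 7, 1, 4, 5, 3
Ranks of variable 2: 4, 7, 1, 3, 2, 5, 6
d = r₁ − r₂: -2, -1, 6, -2, 2, 0, -3
d²: 4, 1, 36, 4, 4, 0, 9; Σd² = 58
ρ = 1 − 6·58/(7·48) = 1 − 348/336 = -0.036

-0.036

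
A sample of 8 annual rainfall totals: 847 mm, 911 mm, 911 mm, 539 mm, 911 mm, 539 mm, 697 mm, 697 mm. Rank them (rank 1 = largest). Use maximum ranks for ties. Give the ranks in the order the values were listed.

Sorted (descending): 911, 911, 911, 847, 697, 697, 539, 539
The 3 values of 911 occupy positions 1–3 → each gets rank 3.
The 2 values of 697 occupy positions 5–6 → each gets rank 6.
The 2 values of 539 occupy positions 7–8 → each gets rank 8.

4, 3, 3, 8, 3, 8, 6, 6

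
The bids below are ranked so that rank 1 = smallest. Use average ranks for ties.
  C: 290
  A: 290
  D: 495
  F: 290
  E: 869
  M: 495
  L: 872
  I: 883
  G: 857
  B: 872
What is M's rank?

Sorted (ascending): 290, 290, 290, 495, 495, 857, 869, 872, 872, 883
The 3 values of 290 occupy positions 1–3 → average rank 2.
The 2 values of 495 occupy positions 4–5 → average rank (4+5)/2 = 4.5.
The 2 values of 872 occupy positions 8–9 → average rank (8+9)/2 = 8.5.
M has value 495 → rank 4.5.

4.5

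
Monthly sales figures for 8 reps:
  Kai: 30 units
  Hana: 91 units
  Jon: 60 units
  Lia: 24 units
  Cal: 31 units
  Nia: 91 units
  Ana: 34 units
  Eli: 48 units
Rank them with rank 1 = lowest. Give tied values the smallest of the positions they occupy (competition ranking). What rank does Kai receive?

2

Sorted (ascending): 24, 30, 31, 34, 48, 60, 91, 91
The 2 values of 91 occupy positions 7–8 → each gets rank 7.
Kai has value 30 units → rank 2.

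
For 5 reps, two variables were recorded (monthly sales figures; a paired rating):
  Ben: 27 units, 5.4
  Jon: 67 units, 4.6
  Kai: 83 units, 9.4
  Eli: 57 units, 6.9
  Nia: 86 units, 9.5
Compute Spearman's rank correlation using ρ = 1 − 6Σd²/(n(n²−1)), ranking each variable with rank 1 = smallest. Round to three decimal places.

Ranks of variable 1: 1, 3, 4, 2, 5
Ranks of variable 2: 2, 1, 4, 3, 5
d = r₁ − r₂: -1, 2, 0, -1, 0
d²: 1, 4, 0, 1, 0; Σd² = 6
ρ = 1 − 6·6/(5·24) = 1 − 36/120 = 0.700

0.700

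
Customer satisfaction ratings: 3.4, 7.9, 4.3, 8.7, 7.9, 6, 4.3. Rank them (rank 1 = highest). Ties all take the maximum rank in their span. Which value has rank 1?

8.7

Sorted (descending): 8.7, 7.9, 7.9, 6, 4.3, 4.3, 3.4
The 2 values of 7.9 occupy positions 2–3 → each gets rank 3.
The 2 values of 4.3 occupy positions 5–6 → each gets rank 6.
Rank 1 → value 8.7.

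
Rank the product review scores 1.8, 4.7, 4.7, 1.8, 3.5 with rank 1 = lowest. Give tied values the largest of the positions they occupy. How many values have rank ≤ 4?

Sorted (ascending): 1.8, 1.8, 3.5, 4.7, 4.7
The 2 values of 1.8 occupy positions 1–2 → each gets rank 2.
The 2 values of 4.7 occupy positions 4–5 → each gets rank 5.
Ranks ≤ 4: {2, 2, 3} → 3 values.

3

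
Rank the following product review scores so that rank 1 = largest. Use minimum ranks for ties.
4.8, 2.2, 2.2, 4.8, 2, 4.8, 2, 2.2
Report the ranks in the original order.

Sorted (descending): 4.8, 4.8, 4.8, 2.2, 2.2, 2.2, 2, 2
The 3 values of 4.8 occupy positions 1–3 → each gets rank 1.
The 3 values of 2.2 occupy positions 4–6 → each gets rank 4.
The 2 values of 2 occupy positions 7–8 → each gets rank 7.

1, 4, 4, 1, 7, 1, 7, 4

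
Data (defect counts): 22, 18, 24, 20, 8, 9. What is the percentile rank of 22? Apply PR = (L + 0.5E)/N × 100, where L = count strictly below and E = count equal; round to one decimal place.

N = 6.
Strictly below 22: 4. Equal to 22: 1.
PR = (4 + 0.5·1)/6 × 100 = 75.0

75.0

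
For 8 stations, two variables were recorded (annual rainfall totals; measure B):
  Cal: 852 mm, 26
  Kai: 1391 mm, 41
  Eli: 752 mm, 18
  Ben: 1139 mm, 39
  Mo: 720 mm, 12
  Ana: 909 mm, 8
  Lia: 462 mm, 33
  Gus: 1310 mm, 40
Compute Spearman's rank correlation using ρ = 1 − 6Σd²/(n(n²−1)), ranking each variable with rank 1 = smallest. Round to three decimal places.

Ranks of variable 1: 4, 8, 3, 6, 2, 5, 1, 7
Ranks of variable 2: 4, 8, 3, 6, 2, 1, 5, 7
d = r₁ − r₂: 0, 0, 0, 0, 0, 4, -4, 0
d²: 0, 0, 0, 0, 0, 16, 16, 0; Σd² = 32
ρ = 1 − 6·32/(8·63) = 1 − 192/504 = 0.619

0.619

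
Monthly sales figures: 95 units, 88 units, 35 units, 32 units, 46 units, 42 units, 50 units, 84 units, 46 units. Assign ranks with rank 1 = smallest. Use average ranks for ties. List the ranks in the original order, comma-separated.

9, 8, 2, 1, 4.5, 3, 6, 7, 4.5

Sorted (ascending): 32, 35, 42, 46, 46, 50, 84, 88, 95
The 2 values of 46 occupy positions 4–5 → average rank (4+5)/2 = 4.5.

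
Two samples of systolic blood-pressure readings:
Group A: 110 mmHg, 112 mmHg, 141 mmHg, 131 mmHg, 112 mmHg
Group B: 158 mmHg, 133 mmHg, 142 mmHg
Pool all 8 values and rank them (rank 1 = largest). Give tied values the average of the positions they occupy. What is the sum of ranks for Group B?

7

Sorted (descending): 158, 142, 141, 133, 131, 112, 112, 110
The 2 values of 112 occupy positions 6–7 → average rank (6+7)/2 = 6.5.
Group B values → pooled ranks: 158→1, 133→4, 142→2
Rank sum = 1 + 4 + 2 = 7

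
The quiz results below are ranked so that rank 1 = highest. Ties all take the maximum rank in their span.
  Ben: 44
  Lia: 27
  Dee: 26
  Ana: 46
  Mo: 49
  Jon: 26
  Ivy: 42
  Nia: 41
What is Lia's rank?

6

Sorted (descending): 49, 46, 44, 42, 41, 27, 26, 26
The 2 values of 26 occupy positions 7–8 → each gets rank 8.
Lia has value 27 → rank 6.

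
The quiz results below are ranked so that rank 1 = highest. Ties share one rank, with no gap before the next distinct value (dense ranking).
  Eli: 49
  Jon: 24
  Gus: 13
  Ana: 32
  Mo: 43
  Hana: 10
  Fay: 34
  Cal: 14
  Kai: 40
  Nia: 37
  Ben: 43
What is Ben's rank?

2

Sorted (descending): 49, 43, 43, 40, 37, 34, 32, 24, 14, 13, 10
The 2 values of 43 share dense rank 2.
Remaining distinct values take the next consecutive integers.
Ben has value 43 → rank 2.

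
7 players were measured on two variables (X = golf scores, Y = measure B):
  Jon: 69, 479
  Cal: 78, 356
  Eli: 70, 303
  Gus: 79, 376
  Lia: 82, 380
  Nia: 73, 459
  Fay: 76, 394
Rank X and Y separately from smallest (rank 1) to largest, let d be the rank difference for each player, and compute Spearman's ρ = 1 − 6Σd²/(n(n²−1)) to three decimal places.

-0.321

Ranks of variable 1: 1, 5, 2, 6, 7, 3, 4
Ranks of variable 2: 7, 2, 1, 3, 4, 6, 5
d = r₁ − r₂: -6, 3, 1, 3, 3, -3, -1
d²: 36, 9, 1, 9, 9, 9, 1; Σd² = 74
ρ = 1 − 6·74/(7·48) = 1 − 444/336 = -0.321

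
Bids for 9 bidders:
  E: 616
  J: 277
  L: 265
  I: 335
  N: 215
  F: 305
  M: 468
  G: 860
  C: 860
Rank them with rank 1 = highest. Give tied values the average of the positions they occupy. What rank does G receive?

1.5

Sorted (descending): 860, 860, 616, 468, 335, 305, 277, 265, 215
The 2 values of 860 occupy positions 1–2 → average rank (1+2)/2 = 1.5.
G has value 860 → rank 1.5.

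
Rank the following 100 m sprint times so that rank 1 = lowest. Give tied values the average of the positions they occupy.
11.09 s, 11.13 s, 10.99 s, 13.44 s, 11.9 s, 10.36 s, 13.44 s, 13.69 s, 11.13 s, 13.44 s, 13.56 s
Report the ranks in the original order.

3, 4.5, 2, 8, 6, 1, 8, 11, 4.5, 8, 10

Sorted (ascending): 10.36, 10.99, 11.09, 11.13, 11.13, 11.9, 13.44, 13.44, 13.44, 13.56, 13.69
The 2 values of 11.13 occupy positions 4–5 → average rank (4+5)/2 = 4.5.
The 3 values of 13.44 occupy positions 7–9 → average rank 8.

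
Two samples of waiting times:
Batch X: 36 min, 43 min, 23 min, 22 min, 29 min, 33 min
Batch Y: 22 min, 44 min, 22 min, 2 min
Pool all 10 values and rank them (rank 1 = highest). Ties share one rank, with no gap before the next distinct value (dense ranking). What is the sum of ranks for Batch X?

Sorted (descending): 44, 43, 36, 33, 29, 23, 22, 22, 22, 2
The 3 values of 22 share dense rank 7.
Remaining distinct values take the next consecutive integers.
Batch X values → pooled ranks: 36→3, 43→2, 23→6, 22→7, 29→5, 33→4
Rank sum = 3 + 2 + 6 + 7 + 5 + 4 = 27

27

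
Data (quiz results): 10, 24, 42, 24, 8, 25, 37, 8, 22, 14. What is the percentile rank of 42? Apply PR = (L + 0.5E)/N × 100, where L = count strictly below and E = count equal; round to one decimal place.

95.0

N = 10.
Strictly below 42: 9. Equal to 42: 1.
PR = (9 + 0.5·1)/10 × 100 = 95.0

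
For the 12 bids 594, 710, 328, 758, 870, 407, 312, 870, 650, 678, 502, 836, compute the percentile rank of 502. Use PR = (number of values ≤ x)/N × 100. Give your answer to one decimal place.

N = 12.
Strictly below 502: 3. Equal to 502: 1.
PR = 4/12 × 100 = 33.3

33.3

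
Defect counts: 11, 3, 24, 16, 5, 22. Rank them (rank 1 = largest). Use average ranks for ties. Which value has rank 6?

3

Sorted (descending): 24, 22, 16, 11, 5, 3
No ties — each value takes its position as its rank.
Rank 6 → value 3.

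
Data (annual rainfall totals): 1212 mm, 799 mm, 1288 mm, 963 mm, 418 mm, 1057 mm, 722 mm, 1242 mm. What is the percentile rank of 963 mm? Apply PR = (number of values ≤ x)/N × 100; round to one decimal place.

50.0

N = 8.
Strictly below 963: 3. Equal to 963: 1.
PR = 4/8 × 100 = 50.0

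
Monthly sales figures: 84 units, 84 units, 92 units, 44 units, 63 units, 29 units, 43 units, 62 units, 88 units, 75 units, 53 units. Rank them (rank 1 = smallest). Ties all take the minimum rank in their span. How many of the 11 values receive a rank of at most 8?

9

Sorted (ascending): 29, 43, 44, 53, 62, 63, 75, 84, 84, 88, 92
The 2 values of 84 occupy positions 8–9 → each gets rank 8.
Ranks ≤ 8: {1, 2, 3, 4, 5, 6, 7, 8, 8} → 9 values.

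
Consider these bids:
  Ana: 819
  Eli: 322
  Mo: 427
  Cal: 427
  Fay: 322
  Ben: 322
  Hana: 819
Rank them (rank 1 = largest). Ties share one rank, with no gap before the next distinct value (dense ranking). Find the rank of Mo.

2

Sorted (descending): 819, 819, 427, 427, 322, 322, 322
The 2 values of 819 share dense rank 1.
The 2 values of 427 share dense rank 2.
The 3 values of 322 share dense rank 3.
Mo has value 427 → rank 2.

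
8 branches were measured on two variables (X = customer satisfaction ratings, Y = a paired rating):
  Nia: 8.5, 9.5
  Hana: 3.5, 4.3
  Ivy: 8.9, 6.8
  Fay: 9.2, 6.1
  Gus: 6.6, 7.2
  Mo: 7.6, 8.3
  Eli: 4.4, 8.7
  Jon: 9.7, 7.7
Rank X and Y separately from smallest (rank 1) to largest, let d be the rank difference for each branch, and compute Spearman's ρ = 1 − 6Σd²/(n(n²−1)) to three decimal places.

0.024

Ranks of variable 1: 5, 1, 6, 7, 3, 4, 2, 8
Ranks of variable 2: 8, 1, 3, 2, 4, 6, 7, 5
d = r₁ − r₂: -3, 0, 3, 5, -1, -2, -5, 3
d²: 9, 0, 9, 25, 1, 4, 25, 9; Σd² = 82
ρ = 1 − 6·82/(8·63) = 1 − 492/504 = 0.024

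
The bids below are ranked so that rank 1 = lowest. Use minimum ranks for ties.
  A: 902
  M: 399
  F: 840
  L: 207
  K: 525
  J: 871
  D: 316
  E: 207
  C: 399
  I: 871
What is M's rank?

Sorted (ascending): 207, 207, 316, 399, 399, 525, 840, 871, 871, 902
The 2 values of 207 occupy positions 1–2 → each gets rank 1.
The 2 values of 399 occupy positions 4–5 → each gets rank 4.
The 2 values of 871 occupy positions 8–9 → each gets rank 8.
M has value 399 → rank 4.

4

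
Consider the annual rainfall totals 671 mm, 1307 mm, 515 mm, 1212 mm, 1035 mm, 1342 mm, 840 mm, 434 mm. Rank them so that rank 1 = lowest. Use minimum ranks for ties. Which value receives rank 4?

840

Sorted (ascending): 434, 515, 671, 840, 1035, 1212, 1307, 1342
No ties — each value takes its position as its rank.
Rank 4 → value 840.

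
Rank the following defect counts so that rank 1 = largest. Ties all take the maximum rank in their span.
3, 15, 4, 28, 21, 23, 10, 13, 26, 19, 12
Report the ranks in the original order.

11, 6, 10, 1, 4, 3, 9, 7, 2, 5, 8

Sorted (descending): 28, 26, 23, 21, 19, 15, 13, 12, 10, 4, 3
No ties — each value takes its position as its rank.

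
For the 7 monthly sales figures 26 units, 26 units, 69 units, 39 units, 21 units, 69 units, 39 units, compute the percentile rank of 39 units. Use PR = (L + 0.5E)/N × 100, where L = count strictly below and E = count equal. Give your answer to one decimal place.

N = 7.
Strictly below 39: 3. Equal to 39: 2.
PR = (3 + 0.5·2)/7 × 100 = 57.1

57.1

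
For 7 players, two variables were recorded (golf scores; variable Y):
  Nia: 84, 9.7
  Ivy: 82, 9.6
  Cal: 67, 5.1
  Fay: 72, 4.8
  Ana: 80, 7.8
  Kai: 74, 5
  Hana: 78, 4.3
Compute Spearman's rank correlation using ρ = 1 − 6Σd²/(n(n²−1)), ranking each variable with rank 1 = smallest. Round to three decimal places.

Ranks of variable 1: 7, 6, 1, 2, 5, 3, 4
Ranks of variable 2: 7, 6, 4, 2, 5, 3, 1
d = r₁ − r₂: 0, 0, -3, 0, 0, 0, 3
d²: 0, 0, 9, 0, 0, 0, 9; Σd² = 18
ρ = 1 − 6·18/(7·48) = 1 − 108/336 = 0.679

0.679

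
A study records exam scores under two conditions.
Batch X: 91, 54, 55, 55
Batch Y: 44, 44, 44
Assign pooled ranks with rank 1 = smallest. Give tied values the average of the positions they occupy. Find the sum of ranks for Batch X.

Sorted (ascending): 44, 44, 44, 54, 55, 55, 91
The 3 values of 44 occupy positions 1–3 → average rank 2.
The 2 values of 55 occupy positions 5–6 → average rank (5+6)/2 = 5.5.
Batch X values → pooled ranks: 91→7, 54→4, 55→5.5, 55→5.5
Rank sum = 7 + 4 + 5.5 + 5.5 = 22

22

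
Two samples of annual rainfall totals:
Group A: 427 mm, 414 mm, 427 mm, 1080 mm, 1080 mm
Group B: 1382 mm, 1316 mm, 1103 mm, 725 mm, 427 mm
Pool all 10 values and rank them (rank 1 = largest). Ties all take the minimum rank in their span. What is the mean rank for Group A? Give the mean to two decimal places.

Sorted (descending): 1382, 1316, 1103, 1080, 1080, 725, 427, 427, 427, 414
The 2 values of 1080 occupy positions 4–5 → each gets rank 4.
The 3 values of 427 occupy positions 7–9 → each gets rank 7.
Group A values → pooled ranks: 427→7, 414→10, 427→7, 1080→4, 1080→4
Mean rank = (7 + 10 + 7 + 4 + 4) / 5 = 6.40

6.40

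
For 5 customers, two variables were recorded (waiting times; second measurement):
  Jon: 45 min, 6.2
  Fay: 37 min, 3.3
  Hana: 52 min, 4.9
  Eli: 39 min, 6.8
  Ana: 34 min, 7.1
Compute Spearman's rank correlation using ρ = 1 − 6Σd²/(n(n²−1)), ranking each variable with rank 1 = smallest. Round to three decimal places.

Ranks of variable 1: 4, 2, 5, 3, 1
Ranks of variable 2: 3, 1, 2, 4, 5
d = r₁ − r₂: 1, 1, 3, -1, -4
d²: 1, 1, 9, 1, 16; Σd² = 28
ρ = 1 − 6·28/(5·24) = 1 − 168/120 = -0.400

-0.400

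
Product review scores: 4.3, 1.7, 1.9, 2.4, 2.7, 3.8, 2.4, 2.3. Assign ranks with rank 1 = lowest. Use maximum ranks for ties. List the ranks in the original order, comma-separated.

Sorted (ascending): 1.7, 1.9, 2.3, 2.4, 2.4, 2.7, 3.8, 4.3
The 2 values of 2.4 occupy positions 4–5 → each gets rank 5.

8, 1, 2, 5, 6, 7, 5, 3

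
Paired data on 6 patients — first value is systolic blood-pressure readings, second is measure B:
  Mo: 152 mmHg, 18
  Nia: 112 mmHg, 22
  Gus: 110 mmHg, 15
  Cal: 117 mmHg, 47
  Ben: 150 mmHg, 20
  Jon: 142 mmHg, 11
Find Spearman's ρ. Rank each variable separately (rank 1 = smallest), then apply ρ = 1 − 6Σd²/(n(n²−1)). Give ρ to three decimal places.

-0.086

Ranks of variable 1: 6, 2, 1, 3, 5, 4
Ranks of variable 2: 3, 5, 2, 6, 4, 1
d = r₁ − r₂: 3, -3, -1, -3, 1, 3
d²: 9, 9, 1, 9, 1, 9; Σd² = 38
ρ = 1 − 6·38/(6·35) = 1 − 228/210 = -0.086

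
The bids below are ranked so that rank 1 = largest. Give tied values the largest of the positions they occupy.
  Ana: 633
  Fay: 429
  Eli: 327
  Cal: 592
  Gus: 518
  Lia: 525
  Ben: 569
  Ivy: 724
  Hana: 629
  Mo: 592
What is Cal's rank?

Sorted (descending): 724, 633, 629, 592, 592, 569, 525, 518, 429, 327
The 2 values of 592 occupy positions 4–5 → each gets rank 5.
Cal has value 592 → rank 5.

5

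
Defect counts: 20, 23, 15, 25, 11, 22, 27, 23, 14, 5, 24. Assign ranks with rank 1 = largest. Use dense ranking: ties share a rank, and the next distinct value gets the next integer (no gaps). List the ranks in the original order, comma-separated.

Sorted (descending): 27, 25, 24, 23, 23, 22, 20, 15, 14, 11, 5
The 2 values of 23 share dense rank 4.
Remaining distinct values take the next consecutive integers.

6, 4, 7, 2, 9, 5, 1, 4, 8, 10, 3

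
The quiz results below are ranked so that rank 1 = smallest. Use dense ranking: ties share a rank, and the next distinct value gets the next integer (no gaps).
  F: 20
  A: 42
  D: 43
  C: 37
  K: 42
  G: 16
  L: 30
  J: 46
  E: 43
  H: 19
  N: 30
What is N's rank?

Sorted (ascending): 16, 19, 20, 30, 30, 37, 42, 42, 43, 43, 46
The 2 values of 30 share dense rank 4.
The 2 values of 42 share dense rank 6.
The 2 values of 43 share dense rank 7.
Remaining distinct values take the next consecutive integers.
N has value 30 → rank 4.

4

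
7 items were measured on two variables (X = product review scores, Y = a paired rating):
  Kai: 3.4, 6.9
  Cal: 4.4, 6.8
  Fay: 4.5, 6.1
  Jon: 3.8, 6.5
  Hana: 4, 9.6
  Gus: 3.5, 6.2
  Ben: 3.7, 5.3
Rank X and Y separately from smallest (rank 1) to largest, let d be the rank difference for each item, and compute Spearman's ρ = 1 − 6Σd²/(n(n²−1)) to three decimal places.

Ranks of variable 1: 1, 6, 7, 4, 5, 2, 3
Ranks of variable 2: 6, 5, 2, 4, 7, 3, 1
d = r₁ − r₂: -5, 1, 5, 0, -2, -1, 2
d²: 25, 1, 25, 0, 4, 1, 4; Σd² = 60
ρ = 1 − 6·60/(7·48) = 1 − 360/336 = -0.071

-0.071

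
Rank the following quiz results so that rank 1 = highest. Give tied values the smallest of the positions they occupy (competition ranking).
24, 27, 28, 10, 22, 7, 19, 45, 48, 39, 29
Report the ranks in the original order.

Sorted (descending): 48, 45, 39, 29, 28, 27, 24, 22, 19, 10, 7
No ties — each value takes its position as its rank.

7, 6, 5, 10, 8, 11, 9, 2, 1, 3, 4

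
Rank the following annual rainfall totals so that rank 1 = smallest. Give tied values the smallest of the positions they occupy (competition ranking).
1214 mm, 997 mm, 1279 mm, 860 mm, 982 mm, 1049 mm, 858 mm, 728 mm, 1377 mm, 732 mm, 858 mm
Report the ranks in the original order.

Sorted (ascending): 728, 732, 858, 858, 860, 982, 997, 1049, 1214, 1279, 1377
The 2 values of 858 occupy positions 3–4 → each gets rank 3.

9, 7, 10, 5, 6, 8, 3, 1, 11, 2, 3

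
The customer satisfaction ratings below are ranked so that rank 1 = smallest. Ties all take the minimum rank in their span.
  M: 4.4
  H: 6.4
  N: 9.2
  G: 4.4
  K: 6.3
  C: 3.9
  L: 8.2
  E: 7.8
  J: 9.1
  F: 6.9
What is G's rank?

Sorted (ascending): 3.9, 4.4, 4.4, 6.3, 6.4, 6.9, 7.8, 8.2, 9.1, 9.2
The 2 values of 4.4 occupy positions 2–3 → each gets rank 2.
G has value 4.4 → rank 2.

2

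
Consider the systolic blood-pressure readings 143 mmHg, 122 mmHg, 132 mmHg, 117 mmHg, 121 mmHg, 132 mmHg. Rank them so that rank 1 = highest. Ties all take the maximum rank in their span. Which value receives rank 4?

Sorted (descending): 143, 132, 132, 122, 121, 117
The 2 values of 132 occupy positions 2–3 → each gets rank 3.
Rank 4 → value 122.

122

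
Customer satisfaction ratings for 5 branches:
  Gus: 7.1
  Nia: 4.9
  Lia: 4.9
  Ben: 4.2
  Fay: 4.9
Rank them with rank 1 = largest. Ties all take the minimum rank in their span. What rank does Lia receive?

2

Sorted (descending): 7.1, 4.9, 4.9, 4.9, 4.2
The 3 values of 4.9 occupy positions 2–4 → each gets rank 2.
Lia has value 4.9 → rank 2.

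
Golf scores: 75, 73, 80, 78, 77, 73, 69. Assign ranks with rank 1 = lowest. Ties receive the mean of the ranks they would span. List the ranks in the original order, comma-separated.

Sorted (ascending): 69, 73, 73, 75, 77, 78, 80
The 2 values of 73 occupy positions 2–3 → average rank (2+3)/2 = 2.5.

4, 2.5, 7, 6, 5, 2.5, 1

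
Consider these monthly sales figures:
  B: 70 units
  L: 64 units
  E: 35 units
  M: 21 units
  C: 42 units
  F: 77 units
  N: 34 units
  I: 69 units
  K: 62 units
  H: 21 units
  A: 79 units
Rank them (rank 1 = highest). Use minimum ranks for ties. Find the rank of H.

Sorted (descending): 79, 77, 70, 69, 64, 62, 42, 35, 34, 21, 21
The 2 values of 21 occupy positions 10–11 → each gets rank 10.
H has value 21 units → rank 10.

10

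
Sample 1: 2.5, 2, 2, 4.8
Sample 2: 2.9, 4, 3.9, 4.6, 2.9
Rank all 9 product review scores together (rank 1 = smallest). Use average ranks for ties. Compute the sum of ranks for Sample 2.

Sorted (ascending): 2, 2, 2.5, 2.9, 2.9, 3.9, 4, 4.6, 4.8
The 2 values of 2 occupy positions 1–2 → average rank (1+2)/2 = 1.5.
The 2 values of 2.9 occupy positions 4–5 → average rank (4+5)/2 = 4.5.
Sample 2 values → pooled ranks: 2.9→4.5, 4→7, 3.9→6, 4.6→8, 2.9→4.5
Rank sum = 4.5 + 7 + 6 + 8 + 4.5 = 30

30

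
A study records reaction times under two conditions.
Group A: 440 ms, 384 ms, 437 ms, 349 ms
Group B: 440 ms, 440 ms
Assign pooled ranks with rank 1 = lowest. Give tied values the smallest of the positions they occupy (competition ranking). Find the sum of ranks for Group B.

Sorted (ascending): 349, 384, 437, 440, 440, 440
The 3 values of 440 occupy positions 4–6 → each gets rank 4.
Group B values → pooled ranks: 440→4, 440→4
Rank sum = 4 + 4 = 8

8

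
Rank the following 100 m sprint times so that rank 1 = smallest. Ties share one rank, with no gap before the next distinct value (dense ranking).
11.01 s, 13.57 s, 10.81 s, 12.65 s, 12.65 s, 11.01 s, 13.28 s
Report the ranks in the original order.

2, 5, 1, 3, 3, 2, 4

Sorted (ascending): 10.81, 11.01, 11.01, 12.65, 12.65, 13.28, 13.57
The 2 values of 11.01 share dense rank 2.
The 2 values of 12.65 share dense rank 3.
Remaining distinct values take the next consecutive integers.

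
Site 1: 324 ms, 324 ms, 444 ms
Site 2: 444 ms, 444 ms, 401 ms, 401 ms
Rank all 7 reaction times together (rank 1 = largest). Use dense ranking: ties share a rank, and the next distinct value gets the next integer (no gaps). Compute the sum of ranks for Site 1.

Sorted (descending): 444, 444, 444, 401, 401, 324, 324
The 3 values of 444 share dense rank 1.
The 2 values of 401 share dense rank 2.
The 2 values of 324 share dense rank 3.
Site 1 values → pooled ranks: 324→3, 324→3, 444→1
Rank sum = 3 + 3 + 1 = 7

7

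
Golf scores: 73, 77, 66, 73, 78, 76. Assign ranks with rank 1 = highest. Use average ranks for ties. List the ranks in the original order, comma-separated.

Sorted (descending): 78, 77, 76, 73, 73, 66
The 2 values of 73 occupy positions 4–5 → average rank (4+5)/2 = 4.5.

4.5, 2, 6, 4.5, 1, 3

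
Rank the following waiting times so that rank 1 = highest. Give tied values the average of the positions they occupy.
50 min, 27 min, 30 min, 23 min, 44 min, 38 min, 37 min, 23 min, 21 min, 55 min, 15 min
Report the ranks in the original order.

Sorted (descending): 55, 50, 44, 38, 37, 30, 27, 23, 23, 21, 15
The 2 values of 23 occupy positions 8–9 → average rank (8+9)/2 = 8.5.

2, 7, 6, 8.5, 3, 4, 5, 8.5, 10, 1, 11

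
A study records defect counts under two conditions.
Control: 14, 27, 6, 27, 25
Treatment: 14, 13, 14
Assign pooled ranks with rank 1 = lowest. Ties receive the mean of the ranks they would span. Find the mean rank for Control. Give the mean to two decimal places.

Sorted (ascending): 6, 13, 14, 14, 14, 25, 27, 27
The 3 values of 14 occupy positions 3–5 → average rank 4.
The 2 values of 27 occupy positions 7–8 → average rank (7+8)/2 = 7.5.
Control values → pooled ranks: 14→4, 27→7.5, 6→1, 27→7.5, 25→6
Mean rank = (4 + 7.5 + 1 + 7.5 + 6) / 5 = 5.20

5.20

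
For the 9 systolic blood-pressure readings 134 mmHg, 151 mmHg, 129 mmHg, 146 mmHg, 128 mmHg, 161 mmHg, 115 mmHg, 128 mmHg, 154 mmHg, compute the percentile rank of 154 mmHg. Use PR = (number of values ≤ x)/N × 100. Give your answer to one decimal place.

N = 9.
Strictly below 154: 7. Equal to 154: 1.
PR = 8/9 × 100 = 88.9

88.9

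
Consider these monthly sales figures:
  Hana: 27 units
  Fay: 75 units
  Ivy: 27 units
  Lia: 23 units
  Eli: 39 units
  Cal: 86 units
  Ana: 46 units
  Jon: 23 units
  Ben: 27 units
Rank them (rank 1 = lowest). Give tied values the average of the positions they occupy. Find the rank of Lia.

1.5

Sorted (ascending): 23, 23, 27, 27, 27, 39, 46, 75, 86
The 2 values of 23 occupy positions 1–2 → average rank (1+2)/2 = 1.5.
The 3 values of 27 occupy positions 3–5 → average rank 4.
Lia has value 23 units → rank 1.5.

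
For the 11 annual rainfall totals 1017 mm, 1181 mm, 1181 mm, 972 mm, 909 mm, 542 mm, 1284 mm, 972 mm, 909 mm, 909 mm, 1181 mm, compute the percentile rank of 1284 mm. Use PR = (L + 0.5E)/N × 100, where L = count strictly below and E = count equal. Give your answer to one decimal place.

95.5

N = 11.
Strictly below 1284: 10. Equal to 1284: 1.
PR = (10 + 0.5·1)/11 × 100 = 95.5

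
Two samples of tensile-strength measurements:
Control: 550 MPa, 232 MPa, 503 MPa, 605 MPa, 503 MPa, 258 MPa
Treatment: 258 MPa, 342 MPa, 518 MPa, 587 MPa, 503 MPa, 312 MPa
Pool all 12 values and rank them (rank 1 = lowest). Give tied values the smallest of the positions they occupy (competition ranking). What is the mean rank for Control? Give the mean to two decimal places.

6.17

Sorted (ascending): 232, 258, 258, 312, 342, 503, 503, 503, 518, 550, 587, 605
The 2 values of 258 occupy positions 2–3 → each gets rank 2.
The 3 values of 503 occupy positions 6–8 → each gets rank 6.
Control values → pooled ranks: 550→10, 232→1, 503→6, 605→12, 503→6, 258→2
Mean rank = (10 + 1 + 6 + 12 + 6 + 2) / 6 = 6.17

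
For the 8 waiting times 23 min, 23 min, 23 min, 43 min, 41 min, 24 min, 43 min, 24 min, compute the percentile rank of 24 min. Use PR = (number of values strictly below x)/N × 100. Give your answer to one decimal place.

37.5

N = 8.
Strictly below 24: 3. Equal to 24: 2.
PR = 3/8 × 100 = 37.5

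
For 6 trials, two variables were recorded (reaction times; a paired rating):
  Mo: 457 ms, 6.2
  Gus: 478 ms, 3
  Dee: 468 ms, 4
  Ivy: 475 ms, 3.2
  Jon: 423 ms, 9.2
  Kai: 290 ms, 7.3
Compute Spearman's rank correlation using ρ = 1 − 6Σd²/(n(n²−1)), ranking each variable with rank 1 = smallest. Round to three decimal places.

Ranks of variable 1: 3, 6, 4, 5, 2, 1
Ranks of variable 2: 4, 1, 3, 2, 6, 5
d = r₁ − r₂: -1, 5, 1, 3, -4, -4
d²: 1, 25, 1, 9, 16, 16; Σd² = 68
ρ = 1 − 6·68/(6·35) = 1 − 408/210 = -0.943

-0.943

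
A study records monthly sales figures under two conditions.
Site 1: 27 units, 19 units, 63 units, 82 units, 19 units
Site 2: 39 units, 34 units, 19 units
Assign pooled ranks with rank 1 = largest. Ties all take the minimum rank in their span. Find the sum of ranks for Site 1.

20

Sorted (descending): 82, 63, 39, 34, 27, 19, 19, 19
The 3 values of 19 occupy positions 6–8 → each gets rank 6.
Site 1 values → pooled ranks: 27→5, 19→6, 63→2, 82→1, 19→6
Rank sum = 5 + 6 + 2 + 1 + 6 = 20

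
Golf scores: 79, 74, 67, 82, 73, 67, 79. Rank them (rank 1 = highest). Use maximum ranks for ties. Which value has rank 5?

73

Sorted (descending): 82, 79, 79, 74, 73, 67, 67
The 2 values of 79 occupy positions 2–3 → each gets rank 3.
The 2 values of 67 occupy positions 6–7 → each gets rank 7.
Rank 5 → value 73.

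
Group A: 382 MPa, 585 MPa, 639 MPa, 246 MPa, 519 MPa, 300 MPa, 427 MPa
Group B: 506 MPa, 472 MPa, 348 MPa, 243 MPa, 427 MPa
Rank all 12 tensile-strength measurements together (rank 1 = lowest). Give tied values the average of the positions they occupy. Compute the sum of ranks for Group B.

Sorted (ascending): 243, 246, 300, 348, 382, 427, 427, 472, 506, 519, 585, 639
The 2 values of 427 occupy positions 6–7 → average rank (6+7)/2 = 6.5.
Group B values → pooled ranks: 506→9, 472→8, 348→4, 243→1, 427→6.5
Rank sum = 9 + 8 + 4 + 1 + 6.5 = 28.5

28.5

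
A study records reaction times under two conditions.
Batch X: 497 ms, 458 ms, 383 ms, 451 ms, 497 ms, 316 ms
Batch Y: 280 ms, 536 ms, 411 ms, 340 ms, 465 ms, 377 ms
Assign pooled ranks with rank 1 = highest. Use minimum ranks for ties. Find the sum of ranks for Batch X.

Sorted (descending): 536, 497, 497, 465, 458, 451, 411, 383, 377, 340, 316, 280
The 2 values of 497 occupy positions 2–3 → each gets rank 2.
Batch X values → pooled ranks: 497→2, 458→5, 383→8, 451→6, 497→2, 316→11
Rank sum = 2 + 5 + 8 + 6 + 2 + 11 = 34

34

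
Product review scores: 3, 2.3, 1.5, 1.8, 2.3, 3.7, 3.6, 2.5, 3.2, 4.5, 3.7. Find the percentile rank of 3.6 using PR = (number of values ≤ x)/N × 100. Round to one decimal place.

72.7

N = 11.
Strictly below 3.6: 7. Equal to 3.6: 1.
PR = 8/11 × 100 = 72.7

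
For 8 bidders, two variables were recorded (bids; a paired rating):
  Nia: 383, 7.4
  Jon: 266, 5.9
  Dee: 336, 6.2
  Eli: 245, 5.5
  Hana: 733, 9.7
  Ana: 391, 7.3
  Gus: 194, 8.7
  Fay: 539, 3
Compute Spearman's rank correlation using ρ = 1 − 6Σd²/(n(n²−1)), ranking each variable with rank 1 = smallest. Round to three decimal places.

Ranks of variable 1: 5, 3, 4, 2, 8, 6, 1, 7
Ranks of variable 2: 6, 3, 4, 2, 8, 5, 7, 1
d = r₁ − r₂: -1, 0, 0, 0, 0, 1, -6, 6
d²: 1, 0, 0, 0, 0, 1, 36, 36; Σd² = 74
ρ = 1 − 6·74/(8·63) = 1 − 444/504 = 0.119

0.119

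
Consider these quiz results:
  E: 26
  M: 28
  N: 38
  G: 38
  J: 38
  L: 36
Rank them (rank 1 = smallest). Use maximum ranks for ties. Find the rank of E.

1

Sorted (ascending): 26, 28, 36, 38, 38, 38
The 3 values of 38 occupy positions 4–6 → each gets rank 6.
E has value 26 → rank 1.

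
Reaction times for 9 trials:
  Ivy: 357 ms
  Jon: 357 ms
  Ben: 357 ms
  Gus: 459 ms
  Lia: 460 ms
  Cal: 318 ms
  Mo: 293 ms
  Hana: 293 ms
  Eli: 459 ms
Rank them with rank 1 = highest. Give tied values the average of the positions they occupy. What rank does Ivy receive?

Sorted (descending): 460, 459, 459, 357, 357, 357, 318, 293, 293
The 2 values of 459 occupy positions 2–3 → average rank (2+3)/2 = 2.5.
The 3 values of 357 occupy positions 4–6 → average rank 5.
The 2 values of 293 occupy positions 8–9 → average rank (8+9)/2 = 8.5.
Ivy has value 357 ms → rank 5.

5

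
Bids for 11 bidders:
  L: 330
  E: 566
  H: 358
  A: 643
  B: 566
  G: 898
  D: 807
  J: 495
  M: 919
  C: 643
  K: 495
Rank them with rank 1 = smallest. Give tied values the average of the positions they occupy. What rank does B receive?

5.5

Sorted (ascending): 330, 358, 495, 495, 566, 566, 643, 643, 807, 898, 919
The 2 values of 495 occupy positions 3–4 → average rank (3+4)/2 = 3.5.
The 2 values of 566 occupy positions 5–6 → average rank (5+6)/2 = 5.5.
The 2 values of 643 occupy positions 7–8 → average rank (7+8)/2 = 7.5.
B has value 566 → rank 5.5.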